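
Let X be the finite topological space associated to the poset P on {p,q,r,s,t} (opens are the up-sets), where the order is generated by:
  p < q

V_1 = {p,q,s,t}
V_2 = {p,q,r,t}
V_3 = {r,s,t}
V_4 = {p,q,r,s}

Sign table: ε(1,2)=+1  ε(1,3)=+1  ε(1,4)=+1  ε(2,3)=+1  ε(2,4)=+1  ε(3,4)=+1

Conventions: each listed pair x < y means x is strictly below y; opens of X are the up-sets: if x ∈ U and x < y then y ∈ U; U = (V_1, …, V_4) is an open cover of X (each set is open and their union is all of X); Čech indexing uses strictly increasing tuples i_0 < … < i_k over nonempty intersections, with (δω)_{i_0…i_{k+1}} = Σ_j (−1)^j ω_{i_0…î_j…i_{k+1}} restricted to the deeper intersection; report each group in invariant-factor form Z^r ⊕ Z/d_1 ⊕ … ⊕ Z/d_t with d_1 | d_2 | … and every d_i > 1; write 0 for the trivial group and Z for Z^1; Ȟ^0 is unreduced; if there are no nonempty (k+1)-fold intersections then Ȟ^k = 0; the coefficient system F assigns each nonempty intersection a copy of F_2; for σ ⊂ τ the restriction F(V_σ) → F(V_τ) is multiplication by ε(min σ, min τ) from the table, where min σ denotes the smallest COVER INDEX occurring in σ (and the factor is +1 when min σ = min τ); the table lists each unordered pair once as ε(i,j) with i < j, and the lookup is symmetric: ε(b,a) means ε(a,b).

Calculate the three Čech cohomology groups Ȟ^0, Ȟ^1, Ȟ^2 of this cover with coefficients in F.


Ȟ^0 ≅ Z/2, Ȟ^1 ≅ 0 and Ȟ^2 ≅ Z/2

nonempty overlaps:
  V12={p,q,t} V13={s,t} V14={p,q,s} V23={r,t} V24={p,q,r} V34={r,s}
  V123={t} V124={p,q} V134={s} V234={r}
C dims 4,6,4; δ0: rk_F2 3; δ1: rk_F2 3
degree 0: 4−3−0 = 1 → Ȟ^0 ≅ Z/2
degree 1: 6−3−3 = 0 → Ȟ^1 ≅ 0
degree 2: 4−0−3 = 1 → Ȟ^2 ≅ Z/2


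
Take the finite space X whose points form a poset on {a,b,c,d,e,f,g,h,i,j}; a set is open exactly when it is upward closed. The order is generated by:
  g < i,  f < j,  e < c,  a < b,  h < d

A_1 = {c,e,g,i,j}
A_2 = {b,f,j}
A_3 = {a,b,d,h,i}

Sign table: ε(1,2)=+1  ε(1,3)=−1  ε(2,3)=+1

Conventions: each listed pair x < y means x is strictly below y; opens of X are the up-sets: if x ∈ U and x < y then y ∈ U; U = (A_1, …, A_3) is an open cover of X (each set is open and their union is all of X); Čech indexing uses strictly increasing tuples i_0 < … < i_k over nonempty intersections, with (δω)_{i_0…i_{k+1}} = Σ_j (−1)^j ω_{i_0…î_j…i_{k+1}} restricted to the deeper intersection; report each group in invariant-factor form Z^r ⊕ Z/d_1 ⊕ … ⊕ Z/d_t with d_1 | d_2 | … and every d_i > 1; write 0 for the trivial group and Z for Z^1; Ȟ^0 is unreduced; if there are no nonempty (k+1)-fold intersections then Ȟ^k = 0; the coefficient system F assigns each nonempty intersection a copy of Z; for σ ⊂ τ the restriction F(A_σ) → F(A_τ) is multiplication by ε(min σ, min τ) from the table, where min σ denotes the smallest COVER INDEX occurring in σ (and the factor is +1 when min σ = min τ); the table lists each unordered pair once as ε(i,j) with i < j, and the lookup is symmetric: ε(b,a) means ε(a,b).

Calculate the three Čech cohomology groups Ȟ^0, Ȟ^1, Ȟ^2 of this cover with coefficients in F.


Ȟ^0(U;F) ≅ 0; Ȟ^1(U;F) ≅ Z/2; Ȟ^2(U;F) ≅ 0

intersection data:
  A12={j} A13={i} A23={b}
C dims 3,3; δ0: rk 3, SNF 1^2·2
Ȟ^0 = (3 − 3) − 0 = 0, so Ȟ^0 ≅ 0
Ȟ^1 = (3 − 0) − 3 = 0 plus torsion [2], so Ȟ^1 ≅ Z/2
Ȟ^2 = (0 − 0) − 0 = 0, so Ȟ^2 ≅ 0


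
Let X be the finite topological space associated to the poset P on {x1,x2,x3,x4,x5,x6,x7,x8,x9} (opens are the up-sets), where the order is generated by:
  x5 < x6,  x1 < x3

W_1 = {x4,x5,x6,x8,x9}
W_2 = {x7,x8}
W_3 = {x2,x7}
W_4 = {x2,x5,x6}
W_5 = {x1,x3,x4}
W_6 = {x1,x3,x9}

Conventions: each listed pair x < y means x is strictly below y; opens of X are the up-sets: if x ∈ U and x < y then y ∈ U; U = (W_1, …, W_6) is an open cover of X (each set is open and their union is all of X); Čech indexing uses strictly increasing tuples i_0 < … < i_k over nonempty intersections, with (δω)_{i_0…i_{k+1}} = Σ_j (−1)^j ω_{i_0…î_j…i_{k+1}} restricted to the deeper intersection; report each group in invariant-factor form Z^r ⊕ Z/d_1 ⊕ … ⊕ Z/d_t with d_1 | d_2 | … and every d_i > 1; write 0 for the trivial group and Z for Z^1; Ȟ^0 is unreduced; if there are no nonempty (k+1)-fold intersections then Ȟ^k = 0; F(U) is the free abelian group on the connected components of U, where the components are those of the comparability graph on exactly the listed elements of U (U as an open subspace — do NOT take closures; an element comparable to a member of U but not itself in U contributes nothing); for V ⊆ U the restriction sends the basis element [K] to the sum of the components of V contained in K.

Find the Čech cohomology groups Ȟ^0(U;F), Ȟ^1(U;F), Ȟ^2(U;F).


nerve of the cover:
  W12={x8} W14={x5,x6} W15={x4} W16={x9} W23={x7} W34={x2} W56={x1,x3}
components per intersection:
  W1: {x4} {x5,x6} {x8} {x9}
  W2: {x7} {x8}
  W3: {x2} {x7}
  W4: {x2} {x5,x6}
  W5: {x1,x3} {x4}
  W6: {x1,x3} {x9}
  W12: {x8}
  W14: {x5,x6}
  W15: {x4}
  W16: {x9}
  W23: {x7}
  W34: {x2}
  W56: {x1,x3}
C dims 14,7; δ0: rk 7, SNF 1^7
Ȟ^0 = (14 − 7) − 0 = 7, so Ȟ^0 ≅ Z^7
Ȟ^1 = (7 − 0) − 7 = 0, so Ȟ^1 ≅ 0
Ȟ^2 = (0 − 0) − 0 = 0, so Ȟ^2 ≅ 0

Ȟ^0 = Z^7,  Ȟ^1 = 0,  Ȟ^2 = 0


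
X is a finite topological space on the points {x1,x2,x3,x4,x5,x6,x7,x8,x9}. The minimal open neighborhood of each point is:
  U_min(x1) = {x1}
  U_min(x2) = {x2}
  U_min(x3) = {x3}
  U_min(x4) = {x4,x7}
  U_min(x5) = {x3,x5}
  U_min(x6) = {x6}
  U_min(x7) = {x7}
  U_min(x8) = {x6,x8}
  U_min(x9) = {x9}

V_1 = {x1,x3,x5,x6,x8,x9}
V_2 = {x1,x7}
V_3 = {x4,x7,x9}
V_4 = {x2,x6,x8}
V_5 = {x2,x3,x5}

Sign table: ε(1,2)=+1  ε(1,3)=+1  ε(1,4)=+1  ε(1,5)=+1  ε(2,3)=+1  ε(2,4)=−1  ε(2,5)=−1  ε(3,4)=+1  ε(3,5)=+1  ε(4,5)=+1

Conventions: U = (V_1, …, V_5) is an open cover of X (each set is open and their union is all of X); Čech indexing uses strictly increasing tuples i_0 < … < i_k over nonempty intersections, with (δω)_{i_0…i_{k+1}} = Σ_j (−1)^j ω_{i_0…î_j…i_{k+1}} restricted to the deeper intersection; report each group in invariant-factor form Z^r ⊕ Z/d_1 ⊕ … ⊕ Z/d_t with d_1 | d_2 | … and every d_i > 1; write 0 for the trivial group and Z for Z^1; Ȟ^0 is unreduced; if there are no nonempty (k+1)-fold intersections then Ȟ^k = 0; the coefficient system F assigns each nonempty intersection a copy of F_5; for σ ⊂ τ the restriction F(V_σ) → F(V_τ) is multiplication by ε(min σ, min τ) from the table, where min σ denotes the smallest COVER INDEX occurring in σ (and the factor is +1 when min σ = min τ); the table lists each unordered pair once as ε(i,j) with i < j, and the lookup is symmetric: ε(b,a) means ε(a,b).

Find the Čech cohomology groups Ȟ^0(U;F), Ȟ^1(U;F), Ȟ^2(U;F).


Ȟ^0 ≅ Z/5; Ȟ^1 ≅ Z/5 ⊕ Z/5; Ȟ^2 ≅ 0

nonempty intersections:
  V12={x1} V13={x9} V14={x6,x8} V15={x3,x5} V23={x7} V45={x2}
C dims 5,6; δ0: rk_F5 4
Ȟ^0: (5−4)−0=1 ⇒ Z/5
Ȟ^1: (6−0)−4=2 ⇒ Z/5 ⊕ Z/5
Ȟ^2: (0−0)−0=0 ⇒ 0


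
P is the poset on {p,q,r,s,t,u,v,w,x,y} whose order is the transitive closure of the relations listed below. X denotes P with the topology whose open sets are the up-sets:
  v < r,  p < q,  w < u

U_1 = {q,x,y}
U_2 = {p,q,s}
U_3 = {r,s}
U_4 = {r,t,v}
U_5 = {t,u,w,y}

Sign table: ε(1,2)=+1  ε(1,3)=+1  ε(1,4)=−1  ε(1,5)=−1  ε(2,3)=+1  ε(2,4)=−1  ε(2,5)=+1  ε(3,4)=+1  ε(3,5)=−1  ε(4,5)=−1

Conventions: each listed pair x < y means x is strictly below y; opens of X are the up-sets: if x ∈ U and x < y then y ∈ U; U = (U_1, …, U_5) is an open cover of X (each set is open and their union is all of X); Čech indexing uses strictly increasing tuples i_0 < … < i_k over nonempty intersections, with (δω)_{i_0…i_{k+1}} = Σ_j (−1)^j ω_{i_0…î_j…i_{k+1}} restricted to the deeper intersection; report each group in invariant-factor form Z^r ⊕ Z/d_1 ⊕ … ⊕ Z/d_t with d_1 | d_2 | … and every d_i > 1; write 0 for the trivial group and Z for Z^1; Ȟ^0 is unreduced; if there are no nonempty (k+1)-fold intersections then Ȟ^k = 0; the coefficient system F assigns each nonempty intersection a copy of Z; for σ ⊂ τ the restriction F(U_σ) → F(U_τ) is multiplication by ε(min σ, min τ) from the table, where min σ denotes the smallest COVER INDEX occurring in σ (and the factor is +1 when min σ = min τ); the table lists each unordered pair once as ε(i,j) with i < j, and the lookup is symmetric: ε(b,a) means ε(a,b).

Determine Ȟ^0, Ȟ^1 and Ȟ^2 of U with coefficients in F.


nerve of the cover:
  U12={q} U15={y} U23={s} U34={r} U45={t}
C dims 5,5; δ0: rk 4, SNF 1^4
Ȟ^0 = (5 − 4) − 0 = 1, so Ȟ^0 ≅ Z
Ȟ^1 = (5 − 0) − 4 = 1, so Ȟ^1 ≅ Z
Ȟ^2 = (0 − 0) − 0 = 0, so Ȟ^2 ≅ 0

Ȟ^0 ≅ Z, Ȟ^1 ≅ Z, Ȟ^2 ≅ 0


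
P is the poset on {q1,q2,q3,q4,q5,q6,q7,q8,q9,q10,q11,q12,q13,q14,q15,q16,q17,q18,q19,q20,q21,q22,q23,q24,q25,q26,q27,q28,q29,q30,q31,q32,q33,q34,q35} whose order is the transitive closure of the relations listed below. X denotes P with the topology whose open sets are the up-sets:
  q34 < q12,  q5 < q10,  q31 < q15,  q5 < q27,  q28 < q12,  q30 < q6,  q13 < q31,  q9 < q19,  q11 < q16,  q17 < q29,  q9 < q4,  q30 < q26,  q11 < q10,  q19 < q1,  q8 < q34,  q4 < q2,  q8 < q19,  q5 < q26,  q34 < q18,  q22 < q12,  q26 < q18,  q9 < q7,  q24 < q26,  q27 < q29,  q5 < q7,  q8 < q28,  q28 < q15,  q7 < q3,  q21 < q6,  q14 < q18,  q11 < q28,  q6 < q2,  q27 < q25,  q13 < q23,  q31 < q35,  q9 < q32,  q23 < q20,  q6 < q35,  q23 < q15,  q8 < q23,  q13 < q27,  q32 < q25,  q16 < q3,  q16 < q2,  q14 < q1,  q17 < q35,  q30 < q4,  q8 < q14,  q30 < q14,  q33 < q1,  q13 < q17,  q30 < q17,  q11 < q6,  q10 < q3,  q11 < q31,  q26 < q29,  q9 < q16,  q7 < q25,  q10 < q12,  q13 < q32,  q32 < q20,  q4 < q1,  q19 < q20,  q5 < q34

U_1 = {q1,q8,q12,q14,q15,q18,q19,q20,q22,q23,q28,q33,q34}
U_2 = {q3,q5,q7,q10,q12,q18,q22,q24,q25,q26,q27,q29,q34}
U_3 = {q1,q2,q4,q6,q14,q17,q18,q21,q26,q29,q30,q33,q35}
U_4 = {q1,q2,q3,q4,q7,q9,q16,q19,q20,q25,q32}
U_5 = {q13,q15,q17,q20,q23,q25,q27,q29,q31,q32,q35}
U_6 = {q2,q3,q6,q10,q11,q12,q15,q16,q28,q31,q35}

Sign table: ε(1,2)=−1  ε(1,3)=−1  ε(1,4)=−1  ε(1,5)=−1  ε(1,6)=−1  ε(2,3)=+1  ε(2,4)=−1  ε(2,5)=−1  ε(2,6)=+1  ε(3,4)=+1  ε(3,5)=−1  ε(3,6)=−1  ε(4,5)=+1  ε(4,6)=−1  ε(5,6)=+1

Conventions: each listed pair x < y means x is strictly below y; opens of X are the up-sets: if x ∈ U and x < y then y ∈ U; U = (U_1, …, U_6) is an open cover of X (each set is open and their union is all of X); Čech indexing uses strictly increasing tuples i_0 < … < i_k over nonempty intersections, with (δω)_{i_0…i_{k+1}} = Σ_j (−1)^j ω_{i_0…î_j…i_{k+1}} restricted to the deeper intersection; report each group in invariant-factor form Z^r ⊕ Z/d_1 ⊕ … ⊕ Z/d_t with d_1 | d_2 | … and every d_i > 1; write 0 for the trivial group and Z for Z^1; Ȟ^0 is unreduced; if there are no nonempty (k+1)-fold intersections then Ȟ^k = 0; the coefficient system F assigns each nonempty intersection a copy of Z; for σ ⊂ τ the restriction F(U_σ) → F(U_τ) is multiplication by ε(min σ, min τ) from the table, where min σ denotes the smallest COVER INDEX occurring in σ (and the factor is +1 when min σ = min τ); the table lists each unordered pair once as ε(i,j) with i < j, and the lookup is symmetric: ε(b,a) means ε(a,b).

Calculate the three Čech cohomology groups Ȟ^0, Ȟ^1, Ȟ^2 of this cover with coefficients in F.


nerve simplices:
  U12={q12,q18,q22,q34} U13={q1,q14,q18,q33} U14={q1,q19,q20} U15={q15,q20,q23} U16={q12,q15,q28} U23={q18,q26,q29} U24={q3,q7,q25} U25={q25,q27,q29} U26={q3,q10,q12} U34={q1,q2,q4} U35={q17,q29,q35} U36={q2,q6,q35} U45={q20,q25,q32} U46={q2,q3,q16} U56={q15,q31,q35}
  U123={q18} U126={q12} U134={q1} U145={q20} U156={q15} U235={q29} U245={q25} U246={q3} U346={q2} U356={q35}
C dims 6,15,10; δ0: rk 6, SNF 1^5·2; δ1: rk 9, SNF 1^9
degree 0: 6−6−0 = 0 → Ȟ^0 ≅ 0
degree 1: 15−9−6 = 0 plus torsion [2] → Ȟ^1 ≅ Z/2
degree 2: 10−0−9 = 1 → Ȟ^2 ≅ Z

Ȟ^0 = 0, Ȟ^1 = Z/2, Ȟ^2 = Z


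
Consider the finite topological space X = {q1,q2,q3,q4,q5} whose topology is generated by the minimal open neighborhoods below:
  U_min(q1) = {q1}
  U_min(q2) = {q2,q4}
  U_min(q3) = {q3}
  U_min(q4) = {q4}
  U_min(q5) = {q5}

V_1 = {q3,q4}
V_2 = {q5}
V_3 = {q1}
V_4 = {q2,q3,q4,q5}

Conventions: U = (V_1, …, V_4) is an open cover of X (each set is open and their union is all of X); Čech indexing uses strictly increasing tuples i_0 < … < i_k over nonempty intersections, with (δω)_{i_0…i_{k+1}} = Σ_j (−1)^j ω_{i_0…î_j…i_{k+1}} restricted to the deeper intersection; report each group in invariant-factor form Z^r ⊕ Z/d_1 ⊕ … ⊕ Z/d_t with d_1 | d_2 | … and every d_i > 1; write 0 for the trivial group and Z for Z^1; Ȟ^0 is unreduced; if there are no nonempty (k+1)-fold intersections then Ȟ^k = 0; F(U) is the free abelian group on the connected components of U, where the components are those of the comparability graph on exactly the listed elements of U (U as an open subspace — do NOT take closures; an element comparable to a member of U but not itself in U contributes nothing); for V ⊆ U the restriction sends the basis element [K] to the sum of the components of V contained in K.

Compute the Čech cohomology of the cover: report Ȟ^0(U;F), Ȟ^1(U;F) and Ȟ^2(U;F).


Ȟ^0(U;F) ≅ Z^4, Ȟ^1(U;F) ≅ 0 and Ȟ^2(U;F) ≅ 0

nerve of the cover:
  V14={q3,q4} V24={q5}
components per intersection:
  V1: {q3} {q4}
  V2: {q5}
  V3: {q1}
  V4: {q2,q4} {q3} {q5}
  V14: {q3} {q4}
  V24: {q5}
C dims 7,3; δ0: rk 3, SNF 1^3
Ȟ^0 = (7 − 3) − 0 = 4, so Ȟ^0 ≅ Z^4
Ȟ^1 = (3 − 0) − 3 = 0, so Ȟ^1 ≅ 0
Ȟ^2 = (0 − 0) − 0 = 0, so Ȟ^2 ≅ 0


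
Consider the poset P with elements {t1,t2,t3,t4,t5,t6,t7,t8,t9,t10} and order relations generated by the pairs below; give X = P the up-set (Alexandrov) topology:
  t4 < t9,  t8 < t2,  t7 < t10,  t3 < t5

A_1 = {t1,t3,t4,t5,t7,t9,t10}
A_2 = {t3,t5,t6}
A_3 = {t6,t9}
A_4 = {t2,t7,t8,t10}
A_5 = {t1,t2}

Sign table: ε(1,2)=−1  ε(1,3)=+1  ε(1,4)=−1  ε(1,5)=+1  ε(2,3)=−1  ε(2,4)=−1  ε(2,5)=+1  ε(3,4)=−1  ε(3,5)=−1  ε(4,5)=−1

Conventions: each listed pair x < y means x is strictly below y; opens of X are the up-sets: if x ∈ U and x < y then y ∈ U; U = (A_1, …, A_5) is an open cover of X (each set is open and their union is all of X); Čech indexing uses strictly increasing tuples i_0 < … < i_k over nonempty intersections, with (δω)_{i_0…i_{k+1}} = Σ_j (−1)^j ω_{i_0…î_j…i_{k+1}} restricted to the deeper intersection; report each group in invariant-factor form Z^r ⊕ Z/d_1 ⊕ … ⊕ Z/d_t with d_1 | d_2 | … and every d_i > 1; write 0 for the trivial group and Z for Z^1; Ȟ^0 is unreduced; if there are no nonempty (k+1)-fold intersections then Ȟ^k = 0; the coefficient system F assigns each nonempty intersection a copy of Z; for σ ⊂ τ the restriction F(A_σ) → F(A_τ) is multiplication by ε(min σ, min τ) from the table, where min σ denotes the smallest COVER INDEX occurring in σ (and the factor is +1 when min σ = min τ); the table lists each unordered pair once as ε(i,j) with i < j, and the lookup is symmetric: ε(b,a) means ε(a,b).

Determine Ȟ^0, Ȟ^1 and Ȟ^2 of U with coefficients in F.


Ȟ^0 = Z,  Ȟ^1 = Z^2,  Ȟ^2 = 0

nonempty overlaps:
  A12={t3,t5} A13={t9} A14={t7,t10} A15={t1} A23={t6} A45={t2}
C dims 5,6; δ0: rk 4, SNF 1^4
degree 0: 5−4−0 = 1 → Ȟ^0 ≅ Z
degree 1: 6−0−4 = 2 → Ȟ^1 ≅ Z^2
degree 2: 0−0−0 = 0 → Ȟ^2 ≅ 0


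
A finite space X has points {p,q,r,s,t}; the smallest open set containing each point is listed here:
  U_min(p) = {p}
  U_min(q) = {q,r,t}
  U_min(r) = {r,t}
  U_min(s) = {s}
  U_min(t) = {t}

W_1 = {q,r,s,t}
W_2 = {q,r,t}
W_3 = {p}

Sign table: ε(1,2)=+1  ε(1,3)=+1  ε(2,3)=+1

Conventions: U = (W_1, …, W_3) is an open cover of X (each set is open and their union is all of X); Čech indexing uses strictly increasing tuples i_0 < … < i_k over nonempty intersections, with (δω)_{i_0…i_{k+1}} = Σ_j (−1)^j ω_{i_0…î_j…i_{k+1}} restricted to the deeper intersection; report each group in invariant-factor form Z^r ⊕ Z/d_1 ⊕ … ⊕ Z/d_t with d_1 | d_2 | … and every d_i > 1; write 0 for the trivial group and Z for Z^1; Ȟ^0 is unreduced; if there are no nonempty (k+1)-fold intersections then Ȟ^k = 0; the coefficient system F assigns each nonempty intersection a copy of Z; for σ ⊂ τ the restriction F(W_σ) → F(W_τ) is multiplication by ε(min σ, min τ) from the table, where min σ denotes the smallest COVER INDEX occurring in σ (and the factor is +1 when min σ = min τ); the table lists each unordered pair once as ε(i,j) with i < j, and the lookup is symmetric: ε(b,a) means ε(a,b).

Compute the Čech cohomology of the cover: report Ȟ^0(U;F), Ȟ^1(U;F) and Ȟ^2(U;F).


nerve simplices:
  W12={q,r,t}
C dims 3,1; δ0: rk 1, SNF 1^1
degree 0: 3−1−0 = 2 → Ȟ^0 ≅ Z^2
degree 1: 1−0−1 = 0 → Ȟ^1 ≅ 0
degree 2: 0−0−0 = 0 → Ȟ^2 ≅ 0

Ȟ^0 ≅ Z^2, Ȟ^1 ≅ 0, Ȟ^2 ≅ 0


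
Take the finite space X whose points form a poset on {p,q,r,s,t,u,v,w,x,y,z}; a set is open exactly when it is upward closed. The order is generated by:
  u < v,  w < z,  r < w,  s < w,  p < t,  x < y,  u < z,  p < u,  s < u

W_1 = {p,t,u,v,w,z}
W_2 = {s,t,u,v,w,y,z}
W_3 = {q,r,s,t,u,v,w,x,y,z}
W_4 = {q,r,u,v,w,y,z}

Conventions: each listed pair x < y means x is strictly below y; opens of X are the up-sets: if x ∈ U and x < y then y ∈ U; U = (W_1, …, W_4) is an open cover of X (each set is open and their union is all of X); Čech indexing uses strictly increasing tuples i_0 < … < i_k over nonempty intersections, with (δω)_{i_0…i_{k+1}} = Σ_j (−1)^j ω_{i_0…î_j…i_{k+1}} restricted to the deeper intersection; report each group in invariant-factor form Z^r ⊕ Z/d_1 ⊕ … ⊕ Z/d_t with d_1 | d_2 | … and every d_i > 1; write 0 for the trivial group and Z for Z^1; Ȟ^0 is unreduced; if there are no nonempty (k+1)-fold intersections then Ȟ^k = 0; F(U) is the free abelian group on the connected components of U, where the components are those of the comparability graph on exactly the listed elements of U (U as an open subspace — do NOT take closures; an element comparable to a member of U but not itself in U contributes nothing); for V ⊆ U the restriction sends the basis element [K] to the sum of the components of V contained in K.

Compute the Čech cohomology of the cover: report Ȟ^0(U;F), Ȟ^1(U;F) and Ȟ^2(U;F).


Ȟ^0(U;F) ≅ Z^3; Ȟ^1(U;F) ≅ 0; Ȟ^2(U;F) ≅ 0

nerve simplices:
  W12={t,u,v,w,z} W13={t,u,v,w,z} W14={u,v,w,z} W23={s,t,u,v,w,y,z} W24={u,v,w,y,z} W34={q,r,u,v,w,y,z}
  W123={t,u,v,w,z} W124={u,v,w,z} W134={u,v,w,z} W234={u,v,w,y,z}
  W1234={u,v,w,z}
components per intersection:
  W1: {p,t,u,v,w,z}
  W2: {s,u,v,w,z} {t} {y}
  W3: {q} {r,s,u,v,w,z} {t} {x,y}
  W4: {q} {r,u,v,w,z} {y}
  W12: {t} {u,v,w,z}
  W13: {t} {u,v,w,z}
  W14: {u,v,w,z}
  W23: {s,u,v,w,z} {t} {y}
  W24: {u,v,w,z} {y}
  W34: {q} {r,u,v,w,z} {y}
  W123: {t} {u,v,w,z}
  W124: {u,v,w,z}
  W134: {u,v,w,z}
  W234: {u,v,w,z} {y}
  W1234: {u,v,w,z}
C dims 11,13,6,1; δ0: rk 8, SNF 1^8; δ1: rk 5, SNF 1^5; δ2: rk 1, SNF 1^1
degree 0: 11−8−0 = 3 → Ȟ^0 ≅ Z^3
degree 1: 13−5−8 = 0 → Ȟ^1 ≅ 0
degree 2: 6−1−5 = 0 → Ȟ^2 ≅ 0


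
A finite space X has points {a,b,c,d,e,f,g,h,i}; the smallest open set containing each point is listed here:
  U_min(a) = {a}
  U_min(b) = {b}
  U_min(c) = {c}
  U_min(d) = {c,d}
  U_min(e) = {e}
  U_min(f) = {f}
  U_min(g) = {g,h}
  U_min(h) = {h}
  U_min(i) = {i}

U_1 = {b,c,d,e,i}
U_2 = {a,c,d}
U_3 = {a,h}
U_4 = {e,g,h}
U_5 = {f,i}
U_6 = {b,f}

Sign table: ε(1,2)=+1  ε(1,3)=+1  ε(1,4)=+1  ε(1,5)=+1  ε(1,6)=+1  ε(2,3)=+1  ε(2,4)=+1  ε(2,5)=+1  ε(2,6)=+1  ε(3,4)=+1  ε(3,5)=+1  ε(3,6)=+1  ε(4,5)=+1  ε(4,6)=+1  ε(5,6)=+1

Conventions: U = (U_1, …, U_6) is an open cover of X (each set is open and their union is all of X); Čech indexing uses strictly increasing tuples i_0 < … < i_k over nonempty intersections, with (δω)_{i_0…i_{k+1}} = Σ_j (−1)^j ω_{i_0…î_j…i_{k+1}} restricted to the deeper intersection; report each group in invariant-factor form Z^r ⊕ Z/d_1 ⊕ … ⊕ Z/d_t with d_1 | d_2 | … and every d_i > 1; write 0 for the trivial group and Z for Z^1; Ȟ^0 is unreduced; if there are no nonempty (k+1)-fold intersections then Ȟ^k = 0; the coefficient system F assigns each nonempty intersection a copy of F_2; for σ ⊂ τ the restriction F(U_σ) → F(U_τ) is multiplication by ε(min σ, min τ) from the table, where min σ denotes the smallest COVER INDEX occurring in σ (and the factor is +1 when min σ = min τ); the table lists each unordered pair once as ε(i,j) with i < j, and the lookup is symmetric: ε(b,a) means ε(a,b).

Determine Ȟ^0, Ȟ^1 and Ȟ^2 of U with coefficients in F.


nonempty intersections:
  U12={c,d} U14={e} U15={i} U16={b} U23={a} U34={h} U56={f}
C dims 6,7; δ0: rk_F2 5
Ȟ^0: (6−5)−0=1 ⇒ Z/2
Ȟ^1: (7−0)−5=2 ⇒ Z/2 ⊕ Z/2
Ȟ^2: (0−0)−0=0 ⇒ 0

Ȟ^0 ≅ Z/2, Ȟ^1 ≅ Z/2 ⊕ Z/2 and Ȟ^2 ≅ 0


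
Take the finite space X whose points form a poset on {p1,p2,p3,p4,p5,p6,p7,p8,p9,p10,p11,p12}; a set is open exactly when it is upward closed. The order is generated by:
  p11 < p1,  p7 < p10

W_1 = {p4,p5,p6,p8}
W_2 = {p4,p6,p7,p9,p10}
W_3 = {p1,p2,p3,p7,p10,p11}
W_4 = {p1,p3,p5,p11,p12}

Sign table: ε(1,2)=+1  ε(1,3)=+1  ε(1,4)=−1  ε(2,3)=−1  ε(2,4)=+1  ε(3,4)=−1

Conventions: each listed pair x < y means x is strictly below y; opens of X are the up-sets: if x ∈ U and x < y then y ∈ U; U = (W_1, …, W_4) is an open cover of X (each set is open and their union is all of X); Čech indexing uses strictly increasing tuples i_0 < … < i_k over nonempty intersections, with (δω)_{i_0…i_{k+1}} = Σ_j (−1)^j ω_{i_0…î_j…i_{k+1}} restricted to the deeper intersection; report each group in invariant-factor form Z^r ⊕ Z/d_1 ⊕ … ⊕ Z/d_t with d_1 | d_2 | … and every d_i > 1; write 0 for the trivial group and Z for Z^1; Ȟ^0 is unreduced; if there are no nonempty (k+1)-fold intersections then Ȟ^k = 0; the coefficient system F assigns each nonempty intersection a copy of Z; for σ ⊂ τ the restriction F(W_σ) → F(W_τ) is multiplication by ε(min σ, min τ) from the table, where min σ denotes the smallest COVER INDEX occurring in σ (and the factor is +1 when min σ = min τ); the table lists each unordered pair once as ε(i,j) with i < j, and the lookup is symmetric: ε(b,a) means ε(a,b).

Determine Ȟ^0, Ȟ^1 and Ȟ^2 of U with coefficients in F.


Ȟ^0 ≅ 0, Ȟ^1 ≅ Z/2 and Ȟ^2 ≅ 0

nerve simplices:
  W12={p4,p6} W14={p5} W23={p7,p10} W34={p1,p3,p11}
C dims 4,4; δ0: rk 4, SNF 1^3·2
degree 0: 4−4−0 = 0 → Ȟ^0 ≅ 0
degree 1: 4−0−4 = 0 plus torsion [2] → Ȟ^1 ≅ Z/2
degree 2: 0−0−0 = 0 → Ȟ^2 ≅ 0


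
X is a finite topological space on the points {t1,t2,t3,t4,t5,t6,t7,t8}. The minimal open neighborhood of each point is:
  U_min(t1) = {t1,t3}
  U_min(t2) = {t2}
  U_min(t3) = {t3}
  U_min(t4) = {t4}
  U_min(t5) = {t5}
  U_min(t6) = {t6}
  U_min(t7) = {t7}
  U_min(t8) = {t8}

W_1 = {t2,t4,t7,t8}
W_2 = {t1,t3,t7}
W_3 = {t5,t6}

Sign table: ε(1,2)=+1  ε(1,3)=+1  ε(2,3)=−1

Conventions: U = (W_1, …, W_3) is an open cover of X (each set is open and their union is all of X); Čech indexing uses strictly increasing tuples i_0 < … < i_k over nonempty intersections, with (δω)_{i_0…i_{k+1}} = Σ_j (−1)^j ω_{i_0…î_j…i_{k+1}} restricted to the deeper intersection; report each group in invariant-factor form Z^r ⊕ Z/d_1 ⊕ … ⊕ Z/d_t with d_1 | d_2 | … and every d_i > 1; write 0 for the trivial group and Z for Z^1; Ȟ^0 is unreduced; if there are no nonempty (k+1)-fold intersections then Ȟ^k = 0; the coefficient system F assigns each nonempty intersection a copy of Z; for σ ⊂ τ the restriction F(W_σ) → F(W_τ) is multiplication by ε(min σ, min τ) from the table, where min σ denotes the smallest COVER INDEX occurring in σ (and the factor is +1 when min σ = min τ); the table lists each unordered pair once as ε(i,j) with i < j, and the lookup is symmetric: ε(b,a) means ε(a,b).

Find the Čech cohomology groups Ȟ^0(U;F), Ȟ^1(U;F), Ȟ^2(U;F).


nonempty overlaps:
  W12={t7}
C dims 3,1; δ0: rk 1, SNF 1^1
degree 0: 3−1−0 = 2 → Ȟ^0 ≅ Z^2
degree 1: 1−0−1 = 0 → Ȟ^1 ≅ 0
degree 2: 0−0−0 = 0 → Ȟ^2 ≅ 0

Ȟ^0 = Z^2,  Ȟ^1 = 0,  Ȟ^2 = 0


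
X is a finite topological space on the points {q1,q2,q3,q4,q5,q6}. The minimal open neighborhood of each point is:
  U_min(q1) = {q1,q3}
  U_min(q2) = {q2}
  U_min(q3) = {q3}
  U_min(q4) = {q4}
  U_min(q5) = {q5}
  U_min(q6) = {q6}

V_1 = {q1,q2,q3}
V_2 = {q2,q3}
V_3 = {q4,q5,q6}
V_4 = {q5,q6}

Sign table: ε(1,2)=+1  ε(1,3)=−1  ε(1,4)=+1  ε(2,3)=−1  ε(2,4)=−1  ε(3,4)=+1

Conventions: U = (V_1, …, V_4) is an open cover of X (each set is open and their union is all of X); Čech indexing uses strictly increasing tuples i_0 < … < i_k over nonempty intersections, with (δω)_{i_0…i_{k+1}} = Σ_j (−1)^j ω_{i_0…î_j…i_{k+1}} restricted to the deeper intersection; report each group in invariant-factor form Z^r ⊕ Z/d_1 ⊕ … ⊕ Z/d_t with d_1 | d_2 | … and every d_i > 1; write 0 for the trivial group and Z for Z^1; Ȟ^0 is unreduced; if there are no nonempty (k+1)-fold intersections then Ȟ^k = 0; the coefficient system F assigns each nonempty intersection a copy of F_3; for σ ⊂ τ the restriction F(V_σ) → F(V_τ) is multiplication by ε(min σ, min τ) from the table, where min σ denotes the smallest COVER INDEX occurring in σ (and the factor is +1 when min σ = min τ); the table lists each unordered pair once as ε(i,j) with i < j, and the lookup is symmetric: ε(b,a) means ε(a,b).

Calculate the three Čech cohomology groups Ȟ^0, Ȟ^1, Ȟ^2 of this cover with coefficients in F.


cover nerve:
  V12={q2,q3} V34={q5,q6}
C dims 4,2; δ0: rk_F3 2
Ȟ^0: (4−2)−0=2 ⇒ Z/3 ⊕ Z/3
Ȟ^1: (2−0)−2=0 ⇒ 0
Ȟ^2: (0−0)−0=0 ⇒ 0

Ȟ^0 = Z/3 ⊕ Z/3; Ȟ^1 = 0; Ȟ^2 = 0


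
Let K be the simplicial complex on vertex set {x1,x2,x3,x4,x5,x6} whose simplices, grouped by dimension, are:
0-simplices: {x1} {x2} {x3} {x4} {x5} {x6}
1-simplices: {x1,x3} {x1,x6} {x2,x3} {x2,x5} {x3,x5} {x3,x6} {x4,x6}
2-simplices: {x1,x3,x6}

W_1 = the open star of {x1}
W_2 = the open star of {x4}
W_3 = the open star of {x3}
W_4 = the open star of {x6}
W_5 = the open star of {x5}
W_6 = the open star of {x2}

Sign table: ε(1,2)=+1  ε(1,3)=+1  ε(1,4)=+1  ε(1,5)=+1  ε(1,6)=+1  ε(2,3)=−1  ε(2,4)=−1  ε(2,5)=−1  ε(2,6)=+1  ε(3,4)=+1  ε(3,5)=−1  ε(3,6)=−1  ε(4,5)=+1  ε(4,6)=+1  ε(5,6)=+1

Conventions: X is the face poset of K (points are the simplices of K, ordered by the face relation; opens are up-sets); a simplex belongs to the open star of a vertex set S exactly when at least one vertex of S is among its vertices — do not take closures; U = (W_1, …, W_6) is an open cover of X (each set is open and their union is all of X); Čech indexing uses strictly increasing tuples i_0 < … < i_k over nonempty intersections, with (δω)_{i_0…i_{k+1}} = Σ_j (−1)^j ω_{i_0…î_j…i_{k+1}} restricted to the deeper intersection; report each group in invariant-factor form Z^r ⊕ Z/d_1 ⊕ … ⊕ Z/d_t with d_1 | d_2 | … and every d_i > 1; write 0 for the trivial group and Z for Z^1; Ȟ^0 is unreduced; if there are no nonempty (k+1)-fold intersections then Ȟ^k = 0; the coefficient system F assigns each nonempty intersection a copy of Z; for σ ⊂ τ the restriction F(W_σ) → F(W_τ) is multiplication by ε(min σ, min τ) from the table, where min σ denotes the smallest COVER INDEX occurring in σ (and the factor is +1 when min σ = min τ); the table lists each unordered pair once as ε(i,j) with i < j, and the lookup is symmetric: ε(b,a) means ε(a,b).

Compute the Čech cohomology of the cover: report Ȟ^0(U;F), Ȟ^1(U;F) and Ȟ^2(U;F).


nonempty intersections:
  W1={{x1},{x1,x3},{x1,x6},{x1,x3,x6}} W2={{x4},{x4,x6}} W3={{x3},{x1,x3},{x2,x3},{x3,x5},{x3,x6},{x1,x3,x6}} W4={{x6},{x1,x6},{x3,x6},{x4,x6},{x1,x3,x6}} W5={{x5},{x2,x5},{x3,x5}} W6={{x2},{x2,x3},{x2,x5}}
  W13={{x1,x3},{x1,x3,x6}} W14={{x1,x6},{x1,x3,x6}} W24={{x4,x6}} W34={{x3,x6},{x1,x3,x6}} W35={{x3,x5}} W36={{x2,x3}} W56={{x2,x5}}
  W134={{x1,x3,x6}}
C dims 6,7,1; δ0: rk 5, SNF 1^5; δ1: rk 1, SNF 1^1
Ȟ^0: (6−5)−0=1 ⇒ Z
Ȟ^1: (7−1)−5=1 ⇒ Z
Ȟ^2: (1−0)−1=0 ⇒ 0

Ȟ^0 ≅ Z,  Ȟ^1 ≅ Z,  Ȟ^2 ≅ 0


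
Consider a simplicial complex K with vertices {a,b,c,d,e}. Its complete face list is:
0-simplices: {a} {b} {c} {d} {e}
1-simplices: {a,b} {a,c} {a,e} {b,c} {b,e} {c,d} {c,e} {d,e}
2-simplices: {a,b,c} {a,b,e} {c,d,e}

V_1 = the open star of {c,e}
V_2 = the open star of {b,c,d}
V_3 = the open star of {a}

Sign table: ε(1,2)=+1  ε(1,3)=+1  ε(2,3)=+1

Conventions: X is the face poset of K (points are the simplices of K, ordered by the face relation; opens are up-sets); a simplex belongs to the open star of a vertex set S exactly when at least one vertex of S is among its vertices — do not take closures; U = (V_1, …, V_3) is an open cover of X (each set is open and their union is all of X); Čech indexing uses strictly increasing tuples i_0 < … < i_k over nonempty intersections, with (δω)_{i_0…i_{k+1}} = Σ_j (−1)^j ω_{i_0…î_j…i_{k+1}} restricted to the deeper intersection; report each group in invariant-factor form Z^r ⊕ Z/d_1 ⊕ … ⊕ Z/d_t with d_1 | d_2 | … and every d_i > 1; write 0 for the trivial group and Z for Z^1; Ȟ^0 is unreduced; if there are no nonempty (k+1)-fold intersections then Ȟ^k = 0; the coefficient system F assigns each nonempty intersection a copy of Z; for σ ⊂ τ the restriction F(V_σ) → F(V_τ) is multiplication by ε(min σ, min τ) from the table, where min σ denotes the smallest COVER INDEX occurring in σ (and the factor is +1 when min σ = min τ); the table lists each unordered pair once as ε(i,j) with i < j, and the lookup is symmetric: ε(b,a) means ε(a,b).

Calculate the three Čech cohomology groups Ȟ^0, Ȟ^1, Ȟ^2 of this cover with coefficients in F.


Ȟ^0(U;F) ≅ Z, Ȟ^1(U;F) ≅ 0, Ȟ^2(U;F) ≅ 0

nerve simplices:
  V1={{c},{e},{a,c},{a,e},{b,c},{b,e},{c,d},{c,e},{d,e},{a,b,c},{a,b,e},{c,d,e}} V2={{b},{c},{d},{a,b},{a,c},{b,c},{b,e},{c,d},{c,e},{d,e},{a,b,c},{a,b,e},{c,d,e}} V3={{a},{a,b},{a,c},{a,e},{a,b,c},{a,b,e}}
  V12={{c},{a,c},{b,c},{b,e},{c,d},{c,e},{d,e},{a,b,c},{a,b,e},{c,d,e}} V13={{a,c},{a,e},{a,b,c},{a,b,e}} V23={{a,b},{a,c},{a,b,c},{a,b,e}}
  V123={{a,c},{a,b,c},{a,b,e}}
C dims 3,3,1; δ0: rk 2, SNF 1^2; δ1: rk 1, SNF 1^1
degree 0: 3−2−0 = 1 → Ȟ^0 ≅ Z
degree 1: 3−1−2 = 0 → Ȟ^1 ≅ 0
degree 2: 1−0−1 = 0 → Ȟ^2 ≅ 0


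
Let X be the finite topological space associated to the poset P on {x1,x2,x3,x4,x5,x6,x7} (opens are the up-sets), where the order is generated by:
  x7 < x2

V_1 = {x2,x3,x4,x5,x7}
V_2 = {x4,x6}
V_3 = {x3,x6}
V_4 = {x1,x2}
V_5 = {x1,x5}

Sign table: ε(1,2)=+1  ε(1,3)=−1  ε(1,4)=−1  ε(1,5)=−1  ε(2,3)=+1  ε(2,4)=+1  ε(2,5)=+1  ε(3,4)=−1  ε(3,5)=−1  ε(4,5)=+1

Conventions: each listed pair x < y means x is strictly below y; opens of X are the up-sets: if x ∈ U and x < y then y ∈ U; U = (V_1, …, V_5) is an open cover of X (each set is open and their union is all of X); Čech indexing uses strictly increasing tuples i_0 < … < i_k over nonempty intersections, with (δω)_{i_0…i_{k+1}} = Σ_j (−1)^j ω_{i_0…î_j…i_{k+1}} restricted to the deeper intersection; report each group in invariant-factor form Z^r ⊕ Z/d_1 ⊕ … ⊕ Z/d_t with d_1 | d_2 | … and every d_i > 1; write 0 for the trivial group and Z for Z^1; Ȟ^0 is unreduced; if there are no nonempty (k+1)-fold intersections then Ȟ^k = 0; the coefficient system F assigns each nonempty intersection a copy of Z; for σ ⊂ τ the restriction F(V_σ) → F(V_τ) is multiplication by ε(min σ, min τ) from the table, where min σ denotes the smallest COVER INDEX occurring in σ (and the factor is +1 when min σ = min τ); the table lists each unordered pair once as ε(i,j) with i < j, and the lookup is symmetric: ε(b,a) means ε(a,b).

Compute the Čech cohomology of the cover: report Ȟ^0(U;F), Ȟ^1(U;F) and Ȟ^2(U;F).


nerve simplices:
  V12={x4} V13={x3} V14={x2} V15={x5} V23={x6} V45={x1}
C dims 5,6; δ0: rk 5, SNF 1^4·2
degree 0: 5−5−0 = 0 → Ȟ^0 ≅ 0
degree 1: 6−0−5 = 1 plus torsion [2] → Ȟ^1 ≅ Z ⊕ Z/2
degree 2: 0−0−0 = 0 → Ȟ^2 ≅ 0

Ȟ^0 = 0, Ȟ^1 = Z ⊕ Z/2, Ȟ^2 = 0


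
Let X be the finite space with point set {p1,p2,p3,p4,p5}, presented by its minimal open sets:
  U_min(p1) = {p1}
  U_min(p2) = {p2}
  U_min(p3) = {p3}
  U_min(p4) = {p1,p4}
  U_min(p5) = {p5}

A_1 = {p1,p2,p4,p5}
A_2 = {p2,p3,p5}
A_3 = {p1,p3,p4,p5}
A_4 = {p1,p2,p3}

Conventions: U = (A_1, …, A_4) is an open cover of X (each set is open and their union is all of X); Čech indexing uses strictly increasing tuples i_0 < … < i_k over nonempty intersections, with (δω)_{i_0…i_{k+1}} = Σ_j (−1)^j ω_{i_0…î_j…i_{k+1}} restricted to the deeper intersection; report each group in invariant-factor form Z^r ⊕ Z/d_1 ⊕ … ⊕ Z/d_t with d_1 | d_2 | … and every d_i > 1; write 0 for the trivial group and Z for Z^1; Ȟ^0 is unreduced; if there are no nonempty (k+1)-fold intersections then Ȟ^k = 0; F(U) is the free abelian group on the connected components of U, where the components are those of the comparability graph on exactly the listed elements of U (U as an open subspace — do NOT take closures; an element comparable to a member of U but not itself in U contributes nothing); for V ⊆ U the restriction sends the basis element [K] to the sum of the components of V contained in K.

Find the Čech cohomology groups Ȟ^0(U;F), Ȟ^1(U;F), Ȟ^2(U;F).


nerve simplices:
  A12={p2,p5} A13={p1,p4,p5} A14={p1,p2} A23={p3,p5} A24={p2,p3} A34={p1,p3}
  A123={p5} A124={p2} A134={p1} A234={p3}
components per intersection:
  A1: {p1,p4} {p2} {p5}
  A2: {p2} {p3} {p5}
  A3: {p1,p4} {p3} {p5}
  A4: {p1} {p2} {p3}
  A12: {p2} {p5}
  A13: {p1,p4} {p5}
  A14: {p1} {p2}
  A23: {p3} {p5}
  A24: {p2} {p3}
  A34: {p1} {p3}
  A123: {p5}
  A124: {p2}
  A134: {p1}
  A234: {p3}
C dims 12,12,4; δ0: rk 8, SNF 1^8; δ1: rk 4, SNF 1^4
degree 0: 12−8−0 = 4 → Ȟ^0 ≅ Z^4
degree 1: 12−4−8 = 0 → Ȟ^1 ≅ 0
degree 2: 4−0−4 = 0 → Ȟ^2 ≅ 0

Ȟ^0 = Z^4, Ȟ^1 = 0 and Ȟ^2 = 0


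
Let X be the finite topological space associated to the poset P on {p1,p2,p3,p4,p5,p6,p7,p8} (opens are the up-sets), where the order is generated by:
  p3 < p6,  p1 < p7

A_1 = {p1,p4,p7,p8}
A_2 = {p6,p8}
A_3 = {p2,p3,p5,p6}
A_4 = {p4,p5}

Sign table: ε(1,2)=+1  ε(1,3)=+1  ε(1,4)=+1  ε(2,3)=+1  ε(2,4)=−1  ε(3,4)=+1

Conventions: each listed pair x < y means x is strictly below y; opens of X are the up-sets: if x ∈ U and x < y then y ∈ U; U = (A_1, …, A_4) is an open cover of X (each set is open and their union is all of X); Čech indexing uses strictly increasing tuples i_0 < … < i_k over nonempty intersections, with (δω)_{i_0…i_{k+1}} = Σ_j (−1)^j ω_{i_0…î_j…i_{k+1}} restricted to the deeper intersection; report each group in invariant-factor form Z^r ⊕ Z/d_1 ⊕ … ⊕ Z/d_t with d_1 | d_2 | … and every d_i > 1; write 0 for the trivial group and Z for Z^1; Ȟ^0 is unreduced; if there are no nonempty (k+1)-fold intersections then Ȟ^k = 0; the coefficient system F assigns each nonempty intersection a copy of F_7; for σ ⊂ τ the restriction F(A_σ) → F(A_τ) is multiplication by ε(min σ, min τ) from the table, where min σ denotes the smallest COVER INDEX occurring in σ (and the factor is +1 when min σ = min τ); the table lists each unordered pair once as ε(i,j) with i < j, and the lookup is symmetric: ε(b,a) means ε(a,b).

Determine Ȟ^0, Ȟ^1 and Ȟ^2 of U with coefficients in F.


nerve of the cover:
  A12={p8} A14={p4} A23={p6} A34={p5}
C dims 4,4; δ0: rk_F7 3
Ȟ^0 = (4 − 3) − 0 = 1, so Ȟ^0 ≅ Z/7
Ȟ^1 = (4 − 0) − 3 = 1, so Ȟ^1 ≅ Z/7
Ȟ^2 = (0 − 0) − 0 = 0, so Ȟ^2 ≅ 0

Ȟ^0 ≅ Z/7; Ȟ^1 ≅ Z/7; Ȟ^2 ≅ 0


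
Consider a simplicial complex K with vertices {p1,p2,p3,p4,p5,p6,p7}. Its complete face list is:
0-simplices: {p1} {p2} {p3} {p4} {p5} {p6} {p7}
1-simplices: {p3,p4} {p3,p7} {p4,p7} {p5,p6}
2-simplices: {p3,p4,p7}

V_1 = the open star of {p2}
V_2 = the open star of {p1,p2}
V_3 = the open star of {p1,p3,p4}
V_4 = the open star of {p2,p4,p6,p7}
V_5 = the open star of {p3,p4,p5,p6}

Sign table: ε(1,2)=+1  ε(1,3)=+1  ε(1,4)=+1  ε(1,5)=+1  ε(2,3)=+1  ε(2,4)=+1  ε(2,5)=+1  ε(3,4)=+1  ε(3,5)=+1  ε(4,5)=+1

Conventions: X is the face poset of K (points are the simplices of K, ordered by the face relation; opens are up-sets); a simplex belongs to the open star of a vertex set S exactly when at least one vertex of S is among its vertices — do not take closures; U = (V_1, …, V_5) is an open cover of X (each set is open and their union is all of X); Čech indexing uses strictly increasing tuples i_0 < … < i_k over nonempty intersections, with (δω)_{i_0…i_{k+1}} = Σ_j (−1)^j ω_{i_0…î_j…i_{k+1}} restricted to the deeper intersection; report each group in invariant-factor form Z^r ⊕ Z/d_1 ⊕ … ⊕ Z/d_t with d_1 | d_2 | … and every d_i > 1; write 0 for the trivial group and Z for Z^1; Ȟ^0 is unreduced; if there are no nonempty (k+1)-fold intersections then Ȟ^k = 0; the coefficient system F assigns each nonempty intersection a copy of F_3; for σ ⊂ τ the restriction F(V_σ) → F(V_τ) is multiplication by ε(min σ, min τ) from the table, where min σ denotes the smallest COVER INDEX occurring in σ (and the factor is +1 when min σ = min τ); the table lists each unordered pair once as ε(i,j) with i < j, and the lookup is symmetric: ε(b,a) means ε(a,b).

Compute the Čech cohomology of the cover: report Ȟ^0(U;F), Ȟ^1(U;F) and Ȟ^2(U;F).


nerve simplices:
  V1={{p2}} V2={{p1},{p2}} V3={{p1},{p3},{p4},{p3,p4},{p3,p7},{p4,p7},{p3,p4,p7}} V4={{p2},{p4},{p6},{p7},{p3,p4},{p3,p7},{p4,p7},{p5,p6},{p3,p4,p7}} V5={{p3},{p4},{p5},{p6},{p3,p4},{p3,p7},{p4,p7},{p5,p6},{p3,p4,p7}}
  V12={{p2}} V14={{p2}} V23={{p1}} V24={{p2}} V34={{p4},{p3,p4},{p3,p7},{p4,p7},{p3,p4,p7}} V35={{p3},{p4},{p3,p4},{p3,p7},{p4,p7},{p3,p4,p7}} V45={{p4},{p6},{p3,p4},{p3,p7},{p4,p7},{p5,p6},{p3,p4,p7}}
  V124={{p2}} V345={{p4},{p3,p4},{p3,p7},{p4,p7},{p3,p4,p7}}
C dims 5,7,2; δ0: rk_F3 4; δ1: rk_F3 2
degree 0: 5−4−0 = 1 → Ȟ^0 ≅ Z/3
degree 1: 7−2−4 = 1 → Ȟ^1 ≅ Z/3
degree 2: 2−0−2 = 0 → Ȟ^2 ≅ 0

Ȟ^0(U;F) ≅ Z/3; Ȟ^1(U;F) ≅ Z/3; Ȟ^2(U;F) ≅ 0


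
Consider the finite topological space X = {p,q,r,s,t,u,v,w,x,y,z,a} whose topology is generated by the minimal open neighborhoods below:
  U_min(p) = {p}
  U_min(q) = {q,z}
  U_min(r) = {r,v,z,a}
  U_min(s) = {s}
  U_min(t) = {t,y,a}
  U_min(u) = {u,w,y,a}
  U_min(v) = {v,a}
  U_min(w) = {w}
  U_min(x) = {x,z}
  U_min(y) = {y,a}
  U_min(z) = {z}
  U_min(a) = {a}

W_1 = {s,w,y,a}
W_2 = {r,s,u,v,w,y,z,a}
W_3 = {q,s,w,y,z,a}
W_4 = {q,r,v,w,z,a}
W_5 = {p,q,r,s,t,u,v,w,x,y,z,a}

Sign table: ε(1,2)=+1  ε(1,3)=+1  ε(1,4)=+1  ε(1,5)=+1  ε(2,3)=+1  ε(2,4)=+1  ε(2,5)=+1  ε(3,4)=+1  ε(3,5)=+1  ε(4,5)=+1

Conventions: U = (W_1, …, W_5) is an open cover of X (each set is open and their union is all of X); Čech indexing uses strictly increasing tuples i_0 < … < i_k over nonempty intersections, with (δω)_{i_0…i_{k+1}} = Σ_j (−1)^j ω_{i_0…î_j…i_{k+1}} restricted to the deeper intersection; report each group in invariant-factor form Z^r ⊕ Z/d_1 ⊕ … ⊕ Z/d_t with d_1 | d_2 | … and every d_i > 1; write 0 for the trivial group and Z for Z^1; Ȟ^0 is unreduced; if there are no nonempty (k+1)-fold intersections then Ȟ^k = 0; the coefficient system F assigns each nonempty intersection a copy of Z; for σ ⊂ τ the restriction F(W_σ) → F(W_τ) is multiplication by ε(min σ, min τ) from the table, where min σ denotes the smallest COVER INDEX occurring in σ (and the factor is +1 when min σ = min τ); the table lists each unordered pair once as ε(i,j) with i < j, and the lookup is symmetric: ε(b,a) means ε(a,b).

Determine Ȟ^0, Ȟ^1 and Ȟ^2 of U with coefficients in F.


nerve of the cover:
  W12={s,w,y,a} W13={s,w,y,a} W14={w,a} W15={s,w,y,a} W23={s,w,y,z,a} W24={r,v,w,z,a} W25={r,s,u,v,w,y,z,a} W34={q,w,z,a} W35={q,s,w,y,z,a} W45={q,r,v,w,z,a}
  W123={s,w,y,a} W124={w,a} W125={s,w,y,a} W134={w,a} W135={s,w,y,a} W145={w,a} W234={w,z,a} W235={s,w,y,z,a} W245={r,v,w,z,a} W345={q,w,z,a}
  W1234={w,a} W1235={s,w,y,a} W1245={w,a} W1345={w,a} W2345={w,z,a}
  W12345={w,a}
C dims 5,10,10,5; δ0: rk 4, SNF 1^4; δ1: rk 6, SNF 1^6; δ2: rk 4, SNF 1^4
Ȟ^0 = (5 − 4) − 0 = 1, so Ȟ^0 ≅ Z
Ȟ^1 = (10 − 6) − 4 = 0, so Ȟ^1 ≅ 0
Ȟ^2 = (10 − 4) − 6 = 0, so Ȟ^2 ≅ 0

Ȟ^0(U;F) ≅ Z, Ȟ^1(U;F) ≅ 0 and Ȟ^2(U;F) ≅ 0
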